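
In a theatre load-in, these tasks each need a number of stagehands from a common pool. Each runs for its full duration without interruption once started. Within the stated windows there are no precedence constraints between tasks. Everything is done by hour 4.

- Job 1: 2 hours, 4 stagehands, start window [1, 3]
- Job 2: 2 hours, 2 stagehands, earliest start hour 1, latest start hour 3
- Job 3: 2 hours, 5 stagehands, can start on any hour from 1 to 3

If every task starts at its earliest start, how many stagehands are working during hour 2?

At early start, hour 2 has: Job 1, Job 2, Job 3.
Demand: 4 + 2 + 5 = 11.

11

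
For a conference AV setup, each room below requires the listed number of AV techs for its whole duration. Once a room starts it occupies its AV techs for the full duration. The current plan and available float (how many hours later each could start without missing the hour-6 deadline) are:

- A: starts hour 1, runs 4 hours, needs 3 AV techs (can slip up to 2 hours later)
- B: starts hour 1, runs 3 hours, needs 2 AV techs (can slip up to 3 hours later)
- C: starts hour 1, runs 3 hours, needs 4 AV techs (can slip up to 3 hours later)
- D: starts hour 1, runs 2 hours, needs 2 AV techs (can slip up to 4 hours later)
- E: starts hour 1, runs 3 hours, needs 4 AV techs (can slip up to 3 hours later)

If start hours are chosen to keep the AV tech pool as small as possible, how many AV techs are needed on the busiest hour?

9

Early-start (A@1, B@1, C@1, D@1, E@1) gives peak 15: h1:15  h2:15  h3:13  h4:3  h5:0  h6:0.
Shift D→4, E→4.
Schedule A@1, B@1, C@1, D@4, E@4: h1:9  h2:9  h3:9  h4:9  h5:6  h6:4 — peak 9.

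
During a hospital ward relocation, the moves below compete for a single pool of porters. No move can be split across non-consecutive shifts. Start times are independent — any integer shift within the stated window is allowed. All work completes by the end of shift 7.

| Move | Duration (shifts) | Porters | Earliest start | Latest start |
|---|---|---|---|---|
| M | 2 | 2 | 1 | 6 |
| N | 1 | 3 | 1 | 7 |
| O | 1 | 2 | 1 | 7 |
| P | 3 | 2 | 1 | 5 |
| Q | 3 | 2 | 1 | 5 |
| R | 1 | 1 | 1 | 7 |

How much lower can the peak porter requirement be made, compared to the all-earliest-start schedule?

Early-start peak: s1:12  s2:6  s3:4  s4:0  s5:0  s6:0  s7:0 ⇒ 12.
Leveled (M@1, N@3, O@1, P@4, Q@4, R@2): s1:4  s2:3  s3:3  s4:4  s5:4  s6:4  s7:0 ⇒ 4.
Reduction 12 − 4 = 8.

8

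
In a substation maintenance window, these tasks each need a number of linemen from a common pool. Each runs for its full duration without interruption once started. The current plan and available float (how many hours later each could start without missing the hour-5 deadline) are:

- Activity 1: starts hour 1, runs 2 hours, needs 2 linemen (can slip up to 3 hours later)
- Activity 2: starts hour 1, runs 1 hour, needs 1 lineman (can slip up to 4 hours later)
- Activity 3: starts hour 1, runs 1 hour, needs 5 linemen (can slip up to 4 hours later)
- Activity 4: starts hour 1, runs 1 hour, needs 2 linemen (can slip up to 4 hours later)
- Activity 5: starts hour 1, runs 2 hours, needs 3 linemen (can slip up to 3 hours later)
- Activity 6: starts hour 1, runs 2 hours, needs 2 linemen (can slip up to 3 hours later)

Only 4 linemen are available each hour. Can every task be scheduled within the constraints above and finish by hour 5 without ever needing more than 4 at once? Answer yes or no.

no

Total lineman-hours = 22; over 5 hours the average is 22/5 > 4, so some hour must exceed 4.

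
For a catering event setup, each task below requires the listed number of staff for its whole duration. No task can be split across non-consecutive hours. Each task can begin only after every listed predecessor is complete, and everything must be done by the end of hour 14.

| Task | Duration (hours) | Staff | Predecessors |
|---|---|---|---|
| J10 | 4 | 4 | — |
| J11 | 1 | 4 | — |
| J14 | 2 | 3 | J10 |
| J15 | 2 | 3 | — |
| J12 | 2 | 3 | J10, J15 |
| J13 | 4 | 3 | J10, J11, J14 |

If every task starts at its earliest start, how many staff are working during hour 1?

At early start, hour 1 has: J10, J11, J15.
Demand: 4 + 4 + 3 = 11.

11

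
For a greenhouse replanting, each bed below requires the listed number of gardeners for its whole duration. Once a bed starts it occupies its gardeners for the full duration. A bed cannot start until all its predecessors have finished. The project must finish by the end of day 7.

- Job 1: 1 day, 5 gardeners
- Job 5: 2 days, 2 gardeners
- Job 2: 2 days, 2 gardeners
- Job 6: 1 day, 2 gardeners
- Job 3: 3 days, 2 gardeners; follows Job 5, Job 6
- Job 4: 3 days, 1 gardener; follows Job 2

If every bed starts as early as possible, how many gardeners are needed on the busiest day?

Early-start schedule: Job 1@1, Job 5@1, Job 2@1, Job 6@1, Job 3@3, Job 4@3.
Load per day: day 1: 11, day 2: 4, day 3: 3, day 4: 3, day 5: 3, day 6: 0, day 7: 0.
Peak is 11.

11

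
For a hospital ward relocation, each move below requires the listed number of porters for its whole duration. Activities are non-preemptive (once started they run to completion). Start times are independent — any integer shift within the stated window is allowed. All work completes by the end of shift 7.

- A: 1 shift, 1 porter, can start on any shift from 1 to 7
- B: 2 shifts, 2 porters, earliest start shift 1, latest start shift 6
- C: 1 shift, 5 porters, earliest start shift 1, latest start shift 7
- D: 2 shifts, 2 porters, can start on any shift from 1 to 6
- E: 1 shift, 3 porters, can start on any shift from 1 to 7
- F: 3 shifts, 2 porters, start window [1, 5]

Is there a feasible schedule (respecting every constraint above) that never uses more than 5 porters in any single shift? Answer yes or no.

yes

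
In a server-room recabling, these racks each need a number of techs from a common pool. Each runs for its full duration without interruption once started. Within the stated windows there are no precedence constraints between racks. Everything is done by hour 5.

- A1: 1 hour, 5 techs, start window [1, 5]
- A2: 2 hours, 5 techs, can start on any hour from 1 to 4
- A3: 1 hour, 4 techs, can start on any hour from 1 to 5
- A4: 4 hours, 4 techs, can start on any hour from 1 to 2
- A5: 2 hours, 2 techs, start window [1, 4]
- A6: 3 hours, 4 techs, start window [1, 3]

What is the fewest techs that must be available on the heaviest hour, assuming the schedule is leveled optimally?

Early-start (A1@1, A2@1, A3@1, A4@1, A5@1, A6@1) gives peak 24: h1:24  h2:15  h3:8  h4:4  h5:0.
Shift A3→3, A4→2, A6→3.
Schedule A1@1, A2@1, A3@3, A4@2, A5@1, A6@3: h1:12  h2:11  h3:12  h4:8  h5:8 — peak 12.

12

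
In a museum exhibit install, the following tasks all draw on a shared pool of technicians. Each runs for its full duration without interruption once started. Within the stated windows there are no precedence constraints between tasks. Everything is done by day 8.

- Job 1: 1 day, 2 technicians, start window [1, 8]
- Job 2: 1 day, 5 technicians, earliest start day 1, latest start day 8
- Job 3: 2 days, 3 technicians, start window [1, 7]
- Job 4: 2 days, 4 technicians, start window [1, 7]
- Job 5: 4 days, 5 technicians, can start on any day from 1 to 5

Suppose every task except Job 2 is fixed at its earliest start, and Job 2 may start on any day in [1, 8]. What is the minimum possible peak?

14

Job 2@1: d1:19  d2:12  d3:5  d4:5  d5:0  d6:0  d7:0  d8:0 → peak 19
Job 2@2: d1:14  d2:17  d3:5  d4:5  d5:0  d6:0  d7:0  d8:0 → peak 17
Job 2@3: d1:14  d2:12  d3:10  d4:5  d5:0  d6:0  d7:0  d8:0 → peak 14
Job 2@4: d1:14  d2:12  d3:5  d4:10  d5:0  d6:0  d7:0  d8:0 → peak 14
Job 2@5: d1:14  d2:12  d3:5  d4:5  d5:5  d6:0  d7:0  d8:0 → peak 14
Job 2@6: d1:14  d2:12  d3:5  d4:5  d5:0  d6:5  d7:0  d8:0 → peak 14
Job 2@7: d1:14  d2:12  d3:5  d4:5  d5:0  d6:0  d7:5  d8:0 → peak 14
Job 2@8: d1:14  d2:12  d3:5  d4:5  d5:0  d6:0  d7:0  d8:5 → peak 14
Best is Job 2@3, peak 14.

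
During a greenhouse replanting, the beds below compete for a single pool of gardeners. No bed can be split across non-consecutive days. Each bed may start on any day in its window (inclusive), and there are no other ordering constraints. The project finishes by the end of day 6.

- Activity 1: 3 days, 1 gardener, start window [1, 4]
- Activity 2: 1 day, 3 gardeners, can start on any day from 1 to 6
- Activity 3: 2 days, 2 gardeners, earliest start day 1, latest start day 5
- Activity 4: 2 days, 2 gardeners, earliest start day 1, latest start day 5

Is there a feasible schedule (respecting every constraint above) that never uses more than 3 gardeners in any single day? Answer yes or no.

Schedule Activity 1@1, Activity 2@4, Activity 3@1, Activity 4@5: d1:3  d2:3  d3:1  d4:3  d5:2  d6:2 — peak 3 ≤ 3.

yes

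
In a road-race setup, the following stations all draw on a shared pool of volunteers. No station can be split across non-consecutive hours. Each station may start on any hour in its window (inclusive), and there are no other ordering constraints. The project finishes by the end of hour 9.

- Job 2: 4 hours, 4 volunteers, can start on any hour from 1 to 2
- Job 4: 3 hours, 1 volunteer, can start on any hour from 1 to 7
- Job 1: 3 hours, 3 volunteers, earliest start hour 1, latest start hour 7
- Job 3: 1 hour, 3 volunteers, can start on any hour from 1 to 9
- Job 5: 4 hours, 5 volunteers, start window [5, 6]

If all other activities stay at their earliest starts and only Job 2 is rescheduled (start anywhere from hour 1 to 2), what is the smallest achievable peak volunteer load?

Job 2@1: h1:11  h2:8  h3:8  h4:4  h5:5  h6:5  h7:5  h8:5  h9:0 → peak 11
Job 2@2: h1:7  h2:8  h3:8  h4:4  h5:9  h6:5  h7:5  h8:5  h9:0 → peak 9
Best is Job 2@2, peak 9.

9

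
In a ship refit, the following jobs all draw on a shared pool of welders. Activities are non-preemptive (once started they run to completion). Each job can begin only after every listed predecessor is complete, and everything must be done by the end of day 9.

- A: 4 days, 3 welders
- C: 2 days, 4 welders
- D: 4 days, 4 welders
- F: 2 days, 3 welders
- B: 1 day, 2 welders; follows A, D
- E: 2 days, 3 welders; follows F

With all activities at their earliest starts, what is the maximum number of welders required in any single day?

14

Early-start schedule: A@1, C@1, D@1, F@1, B@5, E@3.
Load per day: day 1: 14, day 2: 14, day 3: 10, day 4: 10, day 5: 2, day 6: 0, day 7: 0, day 8: 0, day 9: 0.
Peak is 14.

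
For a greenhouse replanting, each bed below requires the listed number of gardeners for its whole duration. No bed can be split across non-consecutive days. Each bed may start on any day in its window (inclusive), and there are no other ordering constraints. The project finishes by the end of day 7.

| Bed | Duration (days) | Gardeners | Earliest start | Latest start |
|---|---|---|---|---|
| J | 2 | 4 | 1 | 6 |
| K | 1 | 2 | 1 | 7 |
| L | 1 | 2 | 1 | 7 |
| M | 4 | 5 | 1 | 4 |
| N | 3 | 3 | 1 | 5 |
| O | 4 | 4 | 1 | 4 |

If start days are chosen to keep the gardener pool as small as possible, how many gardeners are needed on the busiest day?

Early-start (J@1, K@1, L@1, M@1, N@1, O@1) gives peak 20: d1:20  d2:16  d3:12  d4:9  d5:0  d6:0  d7:0.
Shift L→2, M→3, O→4.
Schedule J@1, K@1, L@2, M@3, N@1, O@4: d1:9  d2:9  d3:8  d4:9  d5:9  d6:9  d7:4 — peak 9.
Total gardener-days = 57 over 7 days ⇒ peak ≥ ⌈57/7⌉ = 9, so 9 is optimal.

9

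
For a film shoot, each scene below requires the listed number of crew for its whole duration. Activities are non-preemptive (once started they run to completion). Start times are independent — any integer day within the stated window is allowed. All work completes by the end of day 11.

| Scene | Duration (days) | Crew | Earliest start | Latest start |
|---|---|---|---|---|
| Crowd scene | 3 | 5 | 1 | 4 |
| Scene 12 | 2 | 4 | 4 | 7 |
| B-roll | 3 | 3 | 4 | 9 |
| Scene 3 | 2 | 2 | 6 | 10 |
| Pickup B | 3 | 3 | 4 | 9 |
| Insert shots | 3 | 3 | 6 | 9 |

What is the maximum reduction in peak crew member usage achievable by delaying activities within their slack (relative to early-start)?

5

Early-start peak: d1:5  d2:5  d3:5  d4:10  d5:10  d6:11  d7:5  d8:3  d9:0  d10:0  d11:0 ⇒ 11.
Leveled (Crowd scene@1, Scene 12@4, B-roll@6, Scene 3@6, Pickup B@8, Insert shots@9): d1:5  d2:5  d3:5  d4:4  d5:4  d6:5  d7:5  d8:6  d9:6  d10:6  d11:3 ⇒ 6.
Reduction 11 − 6 = 5.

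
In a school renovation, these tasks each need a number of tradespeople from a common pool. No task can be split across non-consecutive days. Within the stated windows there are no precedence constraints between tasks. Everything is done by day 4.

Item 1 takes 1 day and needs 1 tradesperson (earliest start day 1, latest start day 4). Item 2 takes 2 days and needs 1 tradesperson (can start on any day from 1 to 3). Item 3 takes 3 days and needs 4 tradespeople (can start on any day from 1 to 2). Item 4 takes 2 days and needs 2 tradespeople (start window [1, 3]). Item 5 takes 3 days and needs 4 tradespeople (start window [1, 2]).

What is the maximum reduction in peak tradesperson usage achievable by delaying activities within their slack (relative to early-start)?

2

Early-start peak: d1:12  d2:11  d3:8  d4:0 ⇒ 12.
Leveled (Item 1@1, Item 2@1, Item 3@1, Item 4@3, Item 5@1): d1:10  d2:9  d3:10  d4:2 ⇒ 10.
Reduction 12 − 10 = 2.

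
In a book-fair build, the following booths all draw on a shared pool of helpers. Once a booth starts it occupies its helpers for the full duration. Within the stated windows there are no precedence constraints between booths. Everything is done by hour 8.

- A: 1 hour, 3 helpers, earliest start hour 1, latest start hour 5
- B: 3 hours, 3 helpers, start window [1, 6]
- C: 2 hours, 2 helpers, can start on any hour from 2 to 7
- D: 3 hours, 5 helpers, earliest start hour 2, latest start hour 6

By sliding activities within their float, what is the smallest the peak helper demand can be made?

Early-start (A@1, B@1, C@2, D@2) gives peak 10: h1:6  h2:10  h3:10  h4:5  h5:0  h6:0  h7:0  h8:0.
Shift B→2, D→5.
Schedule A@1, B@2, C@2, D@5: h1:3  h2:5  h3:5  h4:3  h5:5  h6:5  h7:5  h8:0 — peak 5.

5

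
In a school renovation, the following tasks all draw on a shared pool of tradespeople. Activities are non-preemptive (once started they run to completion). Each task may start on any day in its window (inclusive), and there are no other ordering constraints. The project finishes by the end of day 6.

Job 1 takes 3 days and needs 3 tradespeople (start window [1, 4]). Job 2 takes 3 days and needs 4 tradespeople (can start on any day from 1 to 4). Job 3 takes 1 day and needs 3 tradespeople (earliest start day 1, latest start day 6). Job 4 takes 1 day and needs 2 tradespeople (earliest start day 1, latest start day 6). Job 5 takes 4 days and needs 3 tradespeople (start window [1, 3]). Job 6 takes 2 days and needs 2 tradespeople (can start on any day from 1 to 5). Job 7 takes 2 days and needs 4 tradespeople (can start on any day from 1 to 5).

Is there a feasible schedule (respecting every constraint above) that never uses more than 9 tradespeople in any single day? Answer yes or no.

yes

Schedule Job 1@1, Job 2@4, Job 3@1, Job 4@2, Job 5@1, Job 6@3, Job 7@5: d1:9  d2:8  d3:8  d4:9  d5:8  d6:8 — peak 9 ≤ 9.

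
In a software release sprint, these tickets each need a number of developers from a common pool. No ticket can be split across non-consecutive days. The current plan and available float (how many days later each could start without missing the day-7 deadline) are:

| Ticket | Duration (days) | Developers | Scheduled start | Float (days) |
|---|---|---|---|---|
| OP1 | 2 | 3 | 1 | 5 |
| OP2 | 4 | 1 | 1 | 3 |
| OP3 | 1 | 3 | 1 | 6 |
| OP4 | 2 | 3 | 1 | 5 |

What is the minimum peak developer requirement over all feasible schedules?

Early-start (OP1@1, OP2@1, OP3@1, OP4@1) gives peak 10: d1:10  d2:7  d3:1  d4:1  d5:0  d6:0  d7:0.
Shift OP3→3, OP4→4.
Schedule OP1@1, OP2@1, OP3@3, OP4@4: d1:4  d2:4  d3:4  d4:4  d5:3  d6:0  d7:0 — peak 4.

4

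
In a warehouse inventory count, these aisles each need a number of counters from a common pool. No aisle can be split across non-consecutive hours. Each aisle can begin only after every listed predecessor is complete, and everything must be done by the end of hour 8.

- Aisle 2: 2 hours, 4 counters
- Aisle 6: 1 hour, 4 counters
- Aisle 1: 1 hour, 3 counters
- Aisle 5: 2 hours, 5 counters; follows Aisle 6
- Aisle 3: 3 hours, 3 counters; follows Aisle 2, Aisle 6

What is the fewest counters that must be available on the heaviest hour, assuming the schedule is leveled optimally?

6

Early-start (Aisle 2@1, Aisle 6@1, Aisle 1@1, Aisle 5@2, Aisle 3@3) gives peak 11: h1:11  h2:9  h3:8  h4:3  h5:3  h6:0  h7:0  h8:0.
Shift Aisle 6→3, Aisle 1→4, Aisle 5→7, Aisle 3→4.
Schedule Aisle 2@1, Aisle 6@3, Aisle 1@4, Aisle 5@7, Aisle 3@4: h1:4  h2:4  h3:4  h4:6  h5:3  h6:3  h7:5  h8:5 — peak 6.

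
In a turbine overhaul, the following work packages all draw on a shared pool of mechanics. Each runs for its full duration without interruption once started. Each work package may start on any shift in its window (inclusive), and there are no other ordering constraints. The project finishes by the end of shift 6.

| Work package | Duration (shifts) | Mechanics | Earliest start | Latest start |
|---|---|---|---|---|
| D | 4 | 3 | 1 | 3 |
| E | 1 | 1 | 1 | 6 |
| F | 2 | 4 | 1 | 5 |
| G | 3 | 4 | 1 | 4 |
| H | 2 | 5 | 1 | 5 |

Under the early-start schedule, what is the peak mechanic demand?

Early-start schedule: D@1, E@1, F@1, G@1, H@1.
Load per shift: shift 1: 17, shift 2: 16, shift 3: 7, shift 4: 3, shift 5: 0, shift 6: 0.
Peak is 17.

17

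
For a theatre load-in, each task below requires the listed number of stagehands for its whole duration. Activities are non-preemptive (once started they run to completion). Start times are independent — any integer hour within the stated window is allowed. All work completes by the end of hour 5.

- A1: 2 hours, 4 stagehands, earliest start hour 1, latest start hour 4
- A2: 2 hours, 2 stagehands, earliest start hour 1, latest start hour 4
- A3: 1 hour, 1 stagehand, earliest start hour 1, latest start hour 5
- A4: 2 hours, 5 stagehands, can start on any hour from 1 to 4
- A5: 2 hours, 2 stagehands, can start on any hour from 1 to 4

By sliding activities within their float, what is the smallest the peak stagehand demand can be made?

7

Early-start (A1@1, A2@1, A3@1, A4@1, A5@1) gives peak 14: h1:14  h2:13  h3:0  h4:0  h5:0.
Shift A4→3, A5→3.
Schedule A1@1, A2@1, A3@1, A4@3, A5@3: h1:7  h2:6  h3:7  h4:7  h5:0 — peak 7.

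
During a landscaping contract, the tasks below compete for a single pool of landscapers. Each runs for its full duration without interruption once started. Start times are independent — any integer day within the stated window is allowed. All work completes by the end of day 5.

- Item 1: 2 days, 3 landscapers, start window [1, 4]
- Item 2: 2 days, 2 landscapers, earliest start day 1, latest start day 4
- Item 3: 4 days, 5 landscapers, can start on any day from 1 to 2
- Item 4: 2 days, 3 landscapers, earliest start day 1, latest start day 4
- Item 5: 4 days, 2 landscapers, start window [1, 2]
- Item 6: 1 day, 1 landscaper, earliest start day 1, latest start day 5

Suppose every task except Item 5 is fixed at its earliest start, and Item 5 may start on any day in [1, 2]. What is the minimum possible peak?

Item 5@1: d1:16  d2:15  d3:7  d4:7  d5:0 → peak 16
Item 5@2: d1:14  d2:15  d3:7  d4:7  d5:2 → peak 15
Best is Item 5@2, peak 15.

15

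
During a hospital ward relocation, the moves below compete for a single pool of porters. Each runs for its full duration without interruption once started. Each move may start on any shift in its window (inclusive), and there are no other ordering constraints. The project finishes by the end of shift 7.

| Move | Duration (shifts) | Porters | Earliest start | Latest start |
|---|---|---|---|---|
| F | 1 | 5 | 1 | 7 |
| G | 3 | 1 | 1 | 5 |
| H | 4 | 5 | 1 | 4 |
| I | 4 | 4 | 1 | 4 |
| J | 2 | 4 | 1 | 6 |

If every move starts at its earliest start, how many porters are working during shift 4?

At early start, shift 4 has: H, I.
Demand: 5 + 4 = 9.

9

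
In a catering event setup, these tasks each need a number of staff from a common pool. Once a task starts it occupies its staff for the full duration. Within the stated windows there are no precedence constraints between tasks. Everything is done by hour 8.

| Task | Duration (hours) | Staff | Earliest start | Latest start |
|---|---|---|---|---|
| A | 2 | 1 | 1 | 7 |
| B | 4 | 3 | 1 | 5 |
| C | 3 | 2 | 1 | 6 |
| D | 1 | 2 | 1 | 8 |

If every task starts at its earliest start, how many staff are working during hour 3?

At early start, hour 3 has: B, C.
Demand: 3 + 2 = 5.

5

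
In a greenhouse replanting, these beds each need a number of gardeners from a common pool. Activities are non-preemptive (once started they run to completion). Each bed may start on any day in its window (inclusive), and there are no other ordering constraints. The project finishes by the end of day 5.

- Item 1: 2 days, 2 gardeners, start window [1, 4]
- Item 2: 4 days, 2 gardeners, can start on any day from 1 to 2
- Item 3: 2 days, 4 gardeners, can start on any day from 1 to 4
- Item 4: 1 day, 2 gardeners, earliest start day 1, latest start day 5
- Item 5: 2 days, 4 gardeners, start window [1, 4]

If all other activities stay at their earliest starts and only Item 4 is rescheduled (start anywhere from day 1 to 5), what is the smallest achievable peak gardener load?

Item 4@1: d1:14  d2:12  d3:2  d4:2  d5:0 → peak 14
Item 4@2: d1:12  d2:14  d3:2  d4:2  d5:0 → peak 14
Item 4@3: d1:12  d2:12  d3:4  d4:2  d5:0 → peak 12
Item 4@4: d1:12  d2:12  d3:2  d4:4  d5:0 → peak 12
Item 4@5: d1:12  d2:12  d3:2  d4:2  d5:2 → peak 12
Best is Item 4@3, peak 12.

12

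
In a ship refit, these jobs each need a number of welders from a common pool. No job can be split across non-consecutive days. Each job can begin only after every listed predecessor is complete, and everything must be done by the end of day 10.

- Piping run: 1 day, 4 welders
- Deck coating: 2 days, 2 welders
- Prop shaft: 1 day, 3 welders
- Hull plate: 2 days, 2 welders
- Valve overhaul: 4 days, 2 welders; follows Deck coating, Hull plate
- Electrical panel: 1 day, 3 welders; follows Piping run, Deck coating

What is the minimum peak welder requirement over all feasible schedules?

Early-start (Piping run@1, Deck coating@1, Prop shaft@1, Hull plate@1, Valve overhaul@3, Electrical panel@3) gives peak 11: d1:11  d2:4  d3:5  d4:2  d5:2  d6:2  d7:0  d8:0  d9:0  d10:0.
Shift Deck coating→2, Prop shaft→4, Hull plate→2, Valve overhaul→5, Electrical panel→9.
Schedule Piping run@1, Deck coating@2, Prop shaft@4, Hull plate@2, Valve overhaul@5, Electrical panel@9: d1:4  d2:4  d3:4  d4:3  d5:2  d6:2  d7:2  d8:2  d9:3  d10:0 — peak 4.

4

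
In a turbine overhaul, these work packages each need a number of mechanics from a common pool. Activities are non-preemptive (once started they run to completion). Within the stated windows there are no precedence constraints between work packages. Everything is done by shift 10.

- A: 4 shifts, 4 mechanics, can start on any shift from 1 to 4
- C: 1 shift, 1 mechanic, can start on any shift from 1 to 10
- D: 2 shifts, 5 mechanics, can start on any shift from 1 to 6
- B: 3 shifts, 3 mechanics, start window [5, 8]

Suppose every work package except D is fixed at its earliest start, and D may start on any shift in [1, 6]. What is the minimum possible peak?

8

D@1: s1:10  s2:9  s3:4  s4:4  s5:3  s6:3  s7:3  s8:0  s9:0  s10:0 → peak 10
D@2: s1:5  s2:9  s3:9  s4:4  s5:3  s6:3  s7:3  s8:0  s9:0  s10:0 → peak 9
D@3: s1:5  s2:4  s3:9  s4:9  s5:3  s6:3  s7:3  s8:0  s9:0  s10:0 → peak 9
D@4: s1:5  s2:4  s3:4  s4:9  s5:8  s6:3  s7:3  s8:0  s9:0  s10:0 → peak 9
D@5: s1:5  s2:4  s3:4  s4:4  s5:8  s6:8  s7:3  s8:0  s9:0  s10:0 → peak 8
D@6: s1:5  s2:4  s3:4  s4:4  s5:3  s6:8  s7:8  s8:0  s9:0  s10:0 → peak 8
Best is D@5, peak 8.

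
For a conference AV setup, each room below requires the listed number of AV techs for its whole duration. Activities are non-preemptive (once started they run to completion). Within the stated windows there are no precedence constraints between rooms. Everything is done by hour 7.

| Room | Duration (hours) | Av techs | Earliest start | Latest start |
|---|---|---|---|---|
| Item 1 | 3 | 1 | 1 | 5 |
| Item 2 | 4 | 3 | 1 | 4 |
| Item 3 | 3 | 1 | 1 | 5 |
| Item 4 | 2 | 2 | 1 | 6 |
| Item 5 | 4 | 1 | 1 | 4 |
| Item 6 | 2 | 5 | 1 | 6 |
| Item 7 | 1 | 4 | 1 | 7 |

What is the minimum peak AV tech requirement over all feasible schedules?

6

Early-start (Item 1@1, Item 2@1, Item 3@1, Item 4@1, Item 5@1, Item 6@1, Item 7@1) gives peak 17: h1:17  h2:13  h3:6  h4:4  h5:0  h6:0  h7:0.
Shift Item 4→4, Item 6→6, Item 7→5.
Schedule Item 1@1, Item 2@1, Item 3@1, Item 4@4, Item 5@1, Item 6@6, Item 7@5: h1:6  h2:6  h3:6  h4:6  h5:6  h6:5  h7:5 — peak 6.
Total AV tech-hours = 40 over 7 hours ⇒ peak ≥ ⌈40/7⌉ = 6, so 6 is optimal.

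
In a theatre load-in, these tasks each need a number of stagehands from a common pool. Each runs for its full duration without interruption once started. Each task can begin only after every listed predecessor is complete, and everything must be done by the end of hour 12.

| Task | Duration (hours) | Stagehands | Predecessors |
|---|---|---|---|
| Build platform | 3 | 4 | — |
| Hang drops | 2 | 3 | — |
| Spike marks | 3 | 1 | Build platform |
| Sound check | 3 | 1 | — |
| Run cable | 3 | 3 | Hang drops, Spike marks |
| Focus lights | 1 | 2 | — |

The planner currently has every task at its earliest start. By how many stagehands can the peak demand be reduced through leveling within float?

6

Early-start peak: h1:10  h2:8  h3:5  h4:1  h5:1  h6:1  h7:3  h8:3  h9:3  h10:0  h11:0  h12:0 ⇒ 10.
Leveled (Build platform@1, Hang drops@4, Spike marks@4, Sound check@6, Run cable@7, Focus lights@6): h1:4  h2:4  h3:4  h4:4  h5:4  h6:4  h7:4  h8:4  h9:3  h10:0  h11:0  h12:0 ⇒ 4.
Reduction 10 − 4 = 6.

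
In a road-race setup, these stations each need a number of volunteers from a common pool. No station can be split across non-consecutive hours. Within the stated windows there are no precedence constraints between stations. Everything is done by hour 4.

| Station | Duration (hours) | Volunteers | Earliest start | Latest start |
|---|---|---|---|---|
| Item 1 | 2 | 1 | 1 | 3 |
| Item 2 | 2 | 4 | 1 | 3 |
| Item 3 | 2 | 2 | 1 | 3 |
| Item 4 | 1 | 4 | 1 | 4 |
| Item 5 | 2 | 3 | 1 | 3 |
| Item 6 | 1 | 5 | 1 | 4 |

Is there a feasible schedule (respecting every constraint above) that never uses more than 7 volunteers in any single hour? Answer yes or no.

Total volunteer-hours = 29; over 4 hours the average is 29/4 > 7, so some hour must exceed 7.

no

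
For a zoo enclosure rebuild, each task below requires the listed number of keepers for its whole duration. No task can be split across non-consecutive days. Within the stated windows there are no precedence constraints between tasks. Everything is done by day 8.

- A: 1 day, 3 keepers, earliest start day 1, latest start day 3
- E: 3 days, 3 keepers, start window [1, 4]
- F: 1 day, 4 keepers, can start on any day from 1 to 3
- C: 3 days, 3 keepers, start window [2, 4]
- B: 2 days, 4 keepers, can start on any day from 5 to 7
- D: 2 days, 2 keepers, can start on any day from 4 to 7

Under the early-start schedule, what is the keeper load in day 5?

6

At early start, day 5 has: B, D.
Demand: 4 + 2 = 6.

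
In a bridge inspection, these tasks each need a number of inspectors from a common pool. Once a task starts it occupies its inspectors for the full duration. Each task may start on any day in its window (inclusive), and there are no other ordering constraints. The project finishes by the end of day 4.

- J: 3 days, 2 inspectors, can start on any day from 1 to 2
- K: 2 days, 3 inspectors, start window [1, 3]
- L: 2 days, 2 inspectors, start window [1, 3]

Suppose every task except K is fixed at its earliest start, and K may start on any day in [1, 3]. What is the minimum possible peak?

K@1: d1:7  d2:7  d3:2  d4:0 → peak 7
K@2: d1:4  d2:7  d3:5  d4:0 → peak 7
K@3: d1:4  d2:4  d3:5  d4:3 → peak 5
Best is K@3, peak 5.

5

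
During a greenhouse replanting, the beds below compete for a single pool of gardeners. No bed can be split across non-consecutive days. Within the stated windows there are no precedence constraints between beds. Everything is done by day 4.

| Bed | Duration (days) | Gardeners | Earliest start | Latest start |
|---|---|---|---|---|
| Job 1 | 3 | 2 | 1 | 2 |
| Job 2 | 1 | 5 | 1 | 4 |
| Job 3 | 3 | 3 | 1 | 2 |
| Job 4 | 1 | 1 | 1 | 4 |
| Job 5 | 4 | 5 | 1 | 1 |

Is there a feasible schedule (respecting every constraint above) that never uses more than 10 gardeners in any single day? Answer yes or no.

no

Total gardener-days = 41; over 4 days the average is 41/4 > 10, so some day must exceed 10.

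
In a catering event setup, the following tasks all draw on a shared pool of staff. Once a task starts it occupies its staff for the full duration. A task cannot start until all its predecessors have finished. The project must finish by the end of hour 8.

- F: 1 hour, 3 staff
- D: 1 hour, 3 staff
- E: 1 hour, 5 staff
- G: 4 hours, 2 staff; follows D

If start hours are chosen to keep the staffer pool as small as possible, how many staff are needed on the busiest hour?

5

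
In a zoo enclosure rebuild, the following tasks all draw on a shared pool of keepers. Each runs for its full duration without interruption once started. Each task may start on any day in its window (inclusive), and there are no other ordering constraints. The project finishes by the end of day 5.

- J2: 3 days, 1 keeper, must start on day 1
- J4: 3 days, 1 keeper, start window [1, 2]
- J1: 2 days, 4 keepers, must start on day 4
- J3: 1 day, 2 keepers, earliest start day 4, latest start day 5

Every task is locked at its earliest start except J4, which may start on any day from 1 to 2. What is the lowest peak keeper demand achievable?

6

J4@1: d1:2  d2:2  d3:2  d4:6  d5:4 → peak 6
J4@2: d1:1  d2:2  d3:2  d4:7  d5:4 → peak 7
Best is J4@1, peak 6.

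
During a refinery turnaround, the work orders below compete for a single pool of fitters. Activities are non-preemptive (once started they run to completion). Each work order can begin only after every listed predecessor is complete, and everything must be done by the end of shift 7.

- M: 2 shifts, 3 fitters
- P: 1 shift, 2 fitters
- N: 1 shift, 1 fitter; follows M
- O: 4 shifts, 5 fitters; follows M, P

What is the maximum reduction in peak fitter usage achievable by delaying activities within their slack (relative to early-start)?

Early-start peak: s1:5  s2:3  s3:6  s4:5  s5:5  s6:5  s7:0 ⇒ 6.
Leveled (M@1, P@1, N@3, O@4): s1:5  s2:3  s3:1  s4:5  s5:5  s6:5  s7:5 ⇒ 5.
Reduction 6 − 5 = 1.

1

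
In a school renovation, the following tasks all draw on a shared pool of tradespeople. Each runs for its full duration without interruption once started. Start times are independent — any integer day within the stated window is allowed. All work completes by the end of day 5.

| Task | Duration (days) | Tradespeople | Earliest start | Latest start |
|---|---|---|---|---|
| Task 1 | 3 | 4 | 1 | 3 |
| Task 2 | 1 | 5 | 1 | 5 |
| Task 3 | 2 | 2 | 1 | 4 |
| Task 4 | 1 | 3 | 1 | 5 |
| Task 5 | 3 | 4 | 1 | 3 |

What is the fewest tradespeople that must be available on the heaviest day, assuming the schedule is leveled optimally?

8

Early-start (Task 1@1, Task 2@1, Task 3@1, Task 4@1, Task 5@1) gives peak 18: d1:18  d2:10  d3:8  d4:0  d5:0.
Shift Task 2→4, Task 3→4, Task 4→5.
Schedule Task 1@1, Task 2@4, Task 3@4, Task 4@5, Task 5@1: d1:8  d2:8  d3:8  d4:7  d5:5 — peak 8.
Total tradesperson-days = 36 over 5 days ⇒ peak ≥ ⌈36/5⌉ = 8, so 8 is optimal.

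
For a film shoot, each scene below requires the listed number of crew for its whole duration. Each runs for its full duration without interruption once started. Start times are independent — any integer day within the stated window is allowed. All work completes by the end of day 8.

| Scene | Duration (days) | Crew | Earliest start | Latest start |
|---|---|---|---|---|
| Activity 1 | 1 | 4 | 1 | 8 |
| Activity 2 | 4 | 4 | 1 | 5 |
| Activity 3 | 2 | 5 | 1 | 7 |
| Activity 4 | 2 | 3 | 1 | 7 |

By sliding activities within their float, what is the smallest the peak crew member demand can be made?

7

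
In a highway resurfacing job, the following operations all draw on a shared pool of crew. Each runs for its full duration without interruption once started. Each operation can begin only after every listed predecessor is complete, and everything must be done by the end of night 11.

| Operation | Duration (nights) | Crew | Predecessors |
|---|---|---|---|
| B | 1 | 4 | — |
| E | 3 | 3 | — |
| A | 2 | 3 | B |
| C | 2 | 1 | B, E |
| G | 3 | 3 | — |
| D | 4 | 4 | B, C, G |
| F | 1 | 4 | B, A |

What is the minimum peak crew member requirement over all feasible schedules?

6

Early-start (B@1, E@1, A@2, C@4, G@1, D@6, F@4) gives peak 10: n1:10  n2:9  n3:9  n4:5  n5:1  n6:4  n7:4  n8:4  n9:4  n10:0  n11:0.
Shift E→2, C→5, G→4, D→7, F→11.
Schedule B@1, E@2, A@2, C@5, G@4, D@7, F@11: n1:4  n2:6  n3:6  n4:6  n5:4  n6:4  n7:4  n8:4  n9:4  n10:4  n11:4 — peak 6.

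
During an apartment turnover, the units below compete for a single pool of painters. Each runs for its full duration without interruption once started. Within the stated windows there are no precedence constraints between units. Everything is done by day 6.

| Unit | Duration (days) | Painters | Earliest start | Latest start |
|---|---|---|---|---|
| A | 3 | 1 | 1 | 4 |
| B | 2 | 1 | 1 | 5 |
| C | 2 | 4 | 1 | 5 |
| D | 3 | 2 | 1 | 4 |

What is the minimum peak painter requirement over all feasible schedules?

4

Early-start (A@1, B@1, C@1, D@1) gives peak 8: d1:8  d2:8  d3:3  d4:0  d5:0  d6:0.
Shift C→4.
Schedule A@1, B@1, C@4, D@1: d1:4  d2:4  d3:3  d4:4  d5:4  d6:0 — peak 4.
Total painter-days = 19 over 6 days ⇒ peak ≥ ⌈19/6⌉ = 4, so 4 is optimal.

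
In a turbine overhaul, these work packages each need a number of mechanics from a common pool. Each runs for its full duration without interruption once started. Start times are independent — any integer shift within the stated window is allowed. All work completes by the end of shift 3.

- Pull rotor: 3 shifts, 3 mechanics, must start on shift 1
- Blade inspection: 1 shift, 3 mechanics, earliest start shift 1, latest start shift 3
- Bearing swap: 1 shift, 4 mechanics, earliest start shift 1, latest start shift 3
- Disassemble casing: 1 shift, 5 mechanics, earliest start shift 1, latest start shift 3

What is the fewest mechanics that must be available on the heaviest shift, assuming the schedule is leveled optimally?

8

Early-start (Pull rotor@1, Blade inspection@1, Bearing swap@1, Disassemble casing@1) gives peak 15: s1:15  s2:3  s3:3.
Shift Bearing swap→2, Disassemble casing→3.
Schedule Pull rotor@1, Blade inspection@1, Bearing swap@2, Disassemble casing@3: s1:6  s2:7  s3:8 — peak 8.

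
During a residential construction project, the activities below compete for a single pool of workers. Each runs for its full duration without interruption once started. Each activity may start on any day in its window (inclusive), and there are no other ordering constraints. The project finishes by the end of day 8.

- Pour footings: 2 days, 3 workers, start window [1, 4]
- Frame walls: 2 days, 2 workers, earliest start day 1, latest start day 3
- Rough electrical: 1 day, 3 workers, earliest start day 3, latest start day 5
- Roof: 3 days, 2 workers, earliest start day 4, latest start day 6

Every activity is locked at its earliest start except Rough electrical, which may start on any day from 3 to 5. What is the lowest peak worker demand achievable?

Rough electrical@3: d1:5  d2:5  d3:3  d4:2  d5:2  d6:2  d7:0  d8:0 → peak 5
Rough electrical@4: d1:5  d2:5  d3:0  d4:5  d5:2  d6:2  d7:0  d8:0 → peak 5
Rough electrical@5: d1:5  d2:5  d3:0  d4:2  d5:5  d6:2  d7:0  d8:0 → peak 5
Best is Rough electrical@3, peak 5.

5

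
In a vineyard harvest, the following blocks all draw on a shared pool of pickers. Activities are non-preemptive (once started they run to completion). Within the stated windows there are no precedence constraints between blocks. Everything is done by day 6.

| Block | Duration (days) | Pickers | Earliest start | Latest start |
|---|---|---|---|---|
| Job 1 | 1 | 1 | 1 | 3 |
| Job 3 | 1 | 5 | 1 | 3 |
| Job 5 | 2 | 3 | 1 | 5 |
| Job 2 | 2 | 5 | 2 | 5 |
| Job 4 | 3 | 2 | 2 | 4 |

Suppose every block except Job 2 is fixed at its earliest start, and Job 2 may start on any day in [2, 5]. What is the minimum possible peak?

9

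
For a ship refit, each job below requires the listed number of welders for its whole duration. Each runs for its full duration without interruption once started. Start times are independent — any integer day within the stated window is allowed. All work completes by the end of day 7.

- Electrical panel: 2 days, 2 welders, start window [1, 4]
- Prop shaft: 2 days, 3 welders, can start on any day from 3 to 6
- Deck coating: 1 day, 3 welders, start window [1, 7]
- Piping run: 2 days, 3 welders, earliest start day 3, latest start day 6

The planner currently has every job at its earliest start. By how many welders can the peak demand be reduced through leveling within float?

3

Early-start peak: d1:5  d2:2  d3:6  d4:6  d5:0  d6:0  d7:0 ⇒ 6.
Leveled (Electrical panel@1, Prop shaft@3, Deck coating@5, Piping run@6): d1:2  d2:2  d3:3  d4:3  d5:3  d6:3  d7:3 ⇒ 3.
Reduction 6 − 3 = 3.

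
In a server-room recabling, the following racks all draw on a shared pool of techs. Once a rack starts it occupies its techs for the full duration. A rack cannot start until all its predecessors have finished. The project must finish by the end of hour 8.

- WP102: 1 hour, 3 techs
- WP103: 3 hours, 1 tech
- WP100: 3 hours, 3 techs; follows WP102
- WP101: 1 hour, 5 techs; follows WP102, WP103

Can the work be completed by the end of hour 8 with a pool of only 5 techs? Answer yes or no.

yes

Schedule WP102@1, WP103@1, WP100@2, WP101@5: h1:4  h2:4  h3:4  h4:3  h5:5  h6:0  h7:0  h8:0 — peak 5 ≤ 5.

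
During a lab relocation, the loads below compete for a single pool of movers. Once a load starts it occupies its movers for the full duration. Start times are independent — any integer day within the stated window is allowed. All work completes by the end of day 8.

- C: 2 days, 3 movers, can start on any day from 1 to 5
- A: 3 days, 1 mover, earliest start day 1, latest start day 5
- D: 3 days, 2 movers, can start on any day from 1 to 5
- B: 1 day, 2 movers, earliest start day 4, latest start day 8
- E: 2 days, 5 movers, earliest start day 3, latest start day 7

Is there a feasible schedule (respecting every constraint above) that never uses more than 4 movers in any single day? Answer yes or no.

The minimum achievable peak is 5; 4 < 5, so no feasible schedule stays within the cap.

no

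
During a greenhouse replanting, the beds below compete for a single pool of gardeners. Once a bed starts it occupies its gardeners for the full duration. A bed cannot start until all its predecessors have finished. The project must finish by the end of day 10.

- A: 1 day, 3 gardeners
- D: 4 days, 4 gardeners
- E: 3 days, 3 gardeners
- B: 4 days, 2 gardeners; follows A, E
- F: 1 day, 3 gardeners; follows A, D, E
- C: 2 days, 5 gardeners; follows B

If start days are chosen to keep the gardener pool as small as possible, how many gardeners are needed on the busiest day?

6

Early-start (A@1, D@1, E@1, B@4, F@5, C@8) gives peak 10: d1:10  d2:7  d3:7  d4:6  d5:5  d6:2  d7:2  d8:5  d9:5  d10:0.
Shift D→4, F→8, C→9.
Schedule A@1, D@4, E@1, B@4, F@8, C@9: d1:6  d2:3  d3:3  d4:6  d5:6  d6:6  d7:6  d8:3  d9:5  d10:5 — peak 6.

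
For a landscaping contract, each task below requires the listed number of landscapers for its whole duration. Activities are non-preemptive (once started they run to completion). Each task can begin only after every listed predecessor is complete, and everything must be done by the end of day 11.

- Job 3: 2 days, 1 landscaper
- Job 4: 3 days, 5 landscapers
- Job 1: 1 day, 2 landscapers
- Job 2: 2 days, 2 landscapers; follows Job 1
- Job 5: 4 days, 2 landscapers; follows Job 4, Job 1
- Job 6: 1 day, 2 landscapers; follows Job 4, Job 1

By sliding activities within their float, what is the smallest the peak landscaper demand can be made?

5

Early-start (Job 3@1, Job 4@1, Job 1@1, Job 2@2, Job 5@4, Job 6@4) gives peak 8: d1:8  d2:8  d3:7  d4:4  d5:2  d6:2  d7:2  d8:0  d9:0  d10:0  d11:0.
Shift Job 4→3, Job 2→6, Job 5→6, Job 6→8.
Schedule Job 3@1, Job 4@3, Job 1@1, Job 2@6, Job 5@6, Job 6@8: d1:3  d2:1  d3:5  d4:5  d5:5  d6:4  d7:4  d8:4  d9:2  d10:0  d11:0 — peak 5.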